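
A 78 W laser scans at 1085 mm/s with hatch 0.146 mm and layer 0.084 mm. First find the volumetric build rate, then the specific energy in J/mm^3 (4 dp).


Build rate = 1085 * 0.146 * 0.084 = 13.30644 mm^3/s
SE = 78 / 13.30644 = 5.8618 J/mm^3


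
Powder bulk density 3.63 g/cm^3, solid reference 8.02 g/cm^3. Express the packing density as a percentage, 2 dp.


Packing = (3.63/8.02)*100 = 45.26 %


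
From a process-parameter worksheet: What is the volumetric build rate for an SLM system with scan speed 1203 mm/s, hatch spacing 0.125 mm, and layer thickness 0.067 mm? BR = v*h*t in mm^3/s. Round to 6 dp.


Rate = 1203 * 0.125 * 0.067 = 10.075125 mm^3/s


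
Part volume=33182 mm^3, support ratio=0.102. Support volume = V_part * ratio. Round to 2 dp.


V_support = 33182 * 0.102 = 3384.56 mm^3


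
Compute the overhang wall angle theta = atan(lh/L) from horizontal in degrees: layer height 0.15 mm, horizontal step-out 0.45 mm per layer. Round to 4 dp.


angle = atan(0.15/0.45) = 18.4349 degrees


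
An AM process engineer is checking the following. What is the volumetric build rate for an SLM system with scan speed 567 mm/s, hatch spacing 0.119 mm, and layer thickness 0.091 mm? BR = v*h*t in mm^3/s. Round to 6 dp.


Rate = 567 * 0.119 * 0.091 = 6.140043 mm^3/s


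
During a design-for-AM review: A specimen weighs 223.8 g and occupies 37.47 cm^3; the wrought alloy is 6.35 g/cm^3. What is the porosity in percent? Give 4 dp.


rho_part = 223.8 / 37.47 = 5.97277822 g/cm^3
Porosity = (1 - 5.97277822/6.35)*100 = 5.9405 %


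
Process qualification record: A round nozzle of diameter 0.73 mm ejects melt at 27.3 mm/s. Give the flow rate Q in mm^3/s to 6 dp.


A = pi*(0.73/2)^2 = 0.41853868 mm^2
Q = 0.41853868 * 27.3 = 11.426106 mm^3/s


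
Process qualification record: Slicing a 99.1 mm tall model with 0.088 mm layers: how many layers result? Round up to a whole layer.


Layers = ceil(99.1/0.088) = 1127


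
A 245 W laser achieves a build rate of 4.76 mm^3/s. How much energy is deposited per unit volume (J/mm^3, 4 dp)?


SE = 245 / 4.76 = 51.4706 J/mm^3


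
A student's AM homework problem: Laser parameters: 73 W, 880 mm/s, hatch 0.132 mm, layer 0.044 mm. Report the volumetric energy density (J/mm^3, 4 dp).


E = 73 / (880*0.132*0.044) = 14.2828 J/mm^3


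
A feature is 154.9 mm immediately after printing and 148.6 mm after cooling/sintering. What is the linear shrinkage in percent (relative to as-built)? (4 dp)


Shrinkage = ((154.9-148.6)/154.9)*100 = 4.0671 %


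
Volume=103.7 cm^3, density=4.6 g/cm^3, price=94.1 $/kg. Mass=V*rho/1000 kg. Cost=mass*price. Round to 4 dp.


Mass = 103.7*4.6/1000 = 0.47702 kg
Cost = 0.47702 * 94.1 = 44.8876 $


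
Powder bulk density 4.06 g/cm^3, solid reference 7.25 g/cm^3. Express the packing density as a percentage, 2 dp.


Packing = (4.06/7.25)*100 = 56.0 %


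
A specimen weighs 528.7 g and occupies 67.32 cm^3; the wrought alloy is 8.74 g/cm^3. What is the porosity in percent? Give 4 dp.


rho_part = 528.7 / 67.32 = 7.85353535 g/cm^3
Porosity = (1 - 7.85353535/8.74)*100 = 10.1426 %


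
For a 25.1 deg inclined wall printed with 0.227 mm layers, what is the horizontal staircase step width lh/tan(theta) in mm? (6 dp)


step = 0.227 / tan(25.1) = 0.484593 mm


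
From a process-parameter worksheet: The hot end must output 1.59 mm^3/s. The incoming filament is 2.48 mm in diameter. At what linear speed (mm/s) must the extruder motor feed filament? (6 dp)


A = pi*(2.48/2)^2 = 4.830513
v = 1.59 / 4.830513 = 0.329158 mm/s


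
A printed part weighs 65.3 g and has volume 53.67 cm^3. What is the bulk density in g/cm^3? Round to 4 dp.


rho = 65.3 / 53.67 = 1.2167 g/cm^3


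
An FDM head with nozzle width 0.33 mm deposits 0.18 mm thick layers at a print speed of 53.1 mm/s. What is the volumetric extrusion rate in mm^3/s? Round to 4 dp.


Rate = 0.33 * 0.18 * 53.1 = 3.1541 mm^3/s


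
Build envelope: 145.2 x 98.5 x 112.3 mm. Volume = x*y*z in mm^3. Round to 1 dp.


V = 145.2 * 98.5 * 112.3 = 1606137.1 mm^3


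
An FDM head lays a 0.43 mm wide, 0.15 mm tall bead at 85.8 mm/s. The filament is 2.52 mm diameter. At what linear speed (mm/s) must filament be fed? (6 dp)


Q = 0.43 * 0.15 * 85.8 = 5.5341 mm^3/s
A_fil = pi*(2.52/2)^2 = 4.9875925 mm^2
v_feed = 5.5341 / 4.9875925 = 1.109573 mm/s


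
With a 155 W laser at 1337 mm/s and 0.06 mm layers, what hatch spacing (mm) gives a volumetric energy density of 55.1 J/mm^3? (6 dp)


h = 155 / (55.1*1337*0.06) = 0.035067 mm


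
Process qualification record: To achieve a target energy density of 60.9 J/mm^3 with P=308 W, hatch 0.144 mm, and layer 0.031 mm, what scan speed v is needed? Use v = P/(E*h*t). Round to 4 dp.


v = 308 / (60.9*0.144*0.031) = 1132.9461 mm/s


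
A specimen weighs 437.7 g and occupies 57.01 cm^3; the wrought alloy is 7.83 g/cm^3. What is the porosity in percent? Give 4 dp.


rho_part = 437.7 / 57.01 = 7.67760042 g/cm^3
Porosity = (1 - 7.67760042/7.83)*100 = 1.9464 %


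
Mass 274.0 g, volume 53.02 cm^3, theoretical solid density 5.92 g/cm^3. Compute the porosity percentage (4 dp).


rho_part = 274.0 / 53.02 = 5.16786118 g/cm^3
Porosity = (1 - 5.16786118/5.92)*100 = 12.705 %


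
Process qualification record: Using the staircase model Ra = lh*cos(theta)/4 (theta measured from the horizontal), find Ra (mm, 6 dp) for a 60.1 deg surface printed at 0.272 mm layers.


Ra = 0.272 * cos(60.1) / 4 = 0.033897 mm


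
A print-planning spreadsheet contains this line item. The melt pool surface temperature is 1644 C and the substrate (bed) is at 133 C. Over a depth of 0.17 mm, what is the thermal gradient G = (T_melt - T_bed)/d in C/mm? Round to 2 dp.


G = (1644-133)/0.17 = 8888.24 C/mm


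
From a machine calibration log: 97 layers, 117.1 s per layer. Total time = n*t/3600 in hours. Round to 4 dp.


t = 97 * 117.1 / 3600 = 3.1552 hrs


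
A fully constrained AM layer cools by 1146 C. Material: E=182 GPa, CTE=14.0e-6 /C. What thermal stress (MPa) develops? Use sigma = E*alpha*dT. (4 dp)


sigma = 182*1000 * 14.0e-6 * 1146 = 2920.008 MPa


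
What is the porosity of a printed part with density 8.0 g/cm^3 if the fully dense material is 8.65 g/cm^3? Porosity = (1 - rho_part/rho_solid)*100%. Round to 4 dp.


Porosity = (1-8.0/8.65)*100 = 7.5145 %


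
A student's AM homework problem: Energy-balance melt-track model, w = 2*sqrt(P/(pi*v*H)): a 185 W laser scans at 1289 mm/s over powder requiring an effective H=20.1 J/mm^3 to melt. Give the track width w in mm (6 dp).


w = 2*sqrt(185/(pi*1289*20.1)) = 0.095349 mm


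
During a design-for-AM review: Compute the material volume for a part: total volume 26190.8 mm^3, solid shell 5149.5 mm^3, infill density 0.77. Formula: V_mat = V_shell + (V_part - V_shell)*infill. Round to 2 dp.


V_infill = (26190.8 - 5149.5) * 0.77 = 16201.8
V_total = 5149.5 + 16201.8 = 21351.3 mm^3


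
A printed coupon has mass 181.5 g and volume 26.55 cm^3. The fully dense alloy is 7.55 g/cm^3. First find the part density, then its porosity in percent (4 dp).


rho_part = 181.5 / 26.55 = 6.83615819 g/cm^3
Porosity = (1 - 6.83615819/7.55)*100 = 9.4549 %


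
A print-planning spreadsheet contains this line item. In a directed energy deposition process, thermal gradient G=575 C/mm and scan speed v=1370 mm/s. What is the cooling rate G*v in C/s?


CR = 575 * 1370 = 787750 C/s


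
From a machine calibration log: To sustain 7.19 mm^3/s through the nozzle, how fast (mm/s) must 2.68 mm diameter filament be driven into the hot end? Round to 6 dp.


A = pi*(2.68/2)^2 = 5.641044
v = 7.19 / 5.641044 = 1.274587 mm/s


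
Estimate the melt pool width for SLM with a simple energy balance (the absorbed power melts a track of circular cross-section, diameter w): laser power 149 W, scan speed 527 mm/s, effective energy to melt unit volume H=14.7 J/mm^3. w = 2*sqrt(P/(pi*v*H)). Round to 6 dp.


w = 2*sqrt(149/(pi*527*14.7)) = 0.156489 mm


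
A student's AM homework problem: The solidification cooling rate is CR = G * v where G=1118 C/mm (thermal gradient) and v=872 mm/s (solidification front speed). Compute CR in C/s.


CR = 1118 * 872 = 974896 C/s


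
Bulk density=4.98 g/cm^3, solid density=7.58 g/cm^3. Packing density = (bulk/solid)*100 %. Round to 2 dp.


Packing = (4.98/7.58)*100 = 65.7 %


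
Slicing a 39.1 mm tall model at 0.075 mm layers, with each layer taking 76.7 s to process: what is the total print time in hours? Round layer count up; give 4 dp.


Layers = ceil(39.1/0.075) = 522
t = 522 * 76.7 / 3600 = 11.1215 hrs


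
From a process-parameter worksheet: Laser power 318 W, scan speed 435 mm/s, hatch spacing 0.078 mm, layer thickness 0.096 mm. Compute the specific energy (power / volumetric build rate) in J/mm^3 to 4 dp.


Build rate = 435 * 0.078 * 0.096 = 3.25728 mm^3/s
SE = 318 / 3.25728 = 97.6275 J/mm^3


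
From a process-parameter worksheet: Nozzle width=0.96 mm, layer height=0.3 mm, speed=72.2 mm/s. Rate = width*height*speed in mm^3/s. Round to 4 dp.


Rate = 0.96 * 0.3 * 72.2 = 20.7936 mm^3/s


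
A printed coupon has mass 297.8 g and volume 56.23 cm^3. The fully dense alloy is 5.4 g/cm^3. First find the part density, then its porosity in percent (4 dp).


rho_part = 297.8 / 56.23 = 5.29610528 g/cm^3
Porosity = (1 - 5.29610528/5.4)*100 = 1.924 %


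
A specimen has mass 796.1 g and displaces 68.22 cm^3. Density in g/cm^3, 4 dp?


rho = 796.1 / 68.22 = 11.6696 g/cm^3


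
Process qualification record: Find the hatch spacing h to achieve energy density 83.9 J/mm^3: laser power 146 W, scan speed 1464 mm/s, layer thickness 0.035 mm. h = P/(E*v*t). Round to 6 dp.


h = 146 / (83.9*1464*0.035) = 0.033961 mm


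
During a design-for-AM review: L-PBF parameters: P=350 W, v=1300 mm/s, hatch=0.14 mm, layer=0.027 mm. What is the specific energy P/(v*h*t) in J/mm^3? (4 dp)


Build rate = 1300 * 0.14 * 0.027 = 4.914 mm^3/s
SE = 350 / 4.914 = 71.2251 J/mm^3


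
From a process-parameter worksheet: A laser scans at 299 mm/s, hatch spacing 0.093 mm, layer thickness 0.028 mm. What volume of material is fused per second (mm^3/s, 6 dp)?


Rate = 299 * 0.093 * 0.028 = 0.778596 mm^3/s


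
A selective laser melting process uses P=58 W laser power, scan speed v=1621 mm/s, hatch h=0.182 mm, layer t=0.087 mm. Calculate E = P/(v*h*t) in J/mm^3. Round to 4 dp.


E = 58 / (1621*0.182*0.087) = 2.2597 J/mm^3


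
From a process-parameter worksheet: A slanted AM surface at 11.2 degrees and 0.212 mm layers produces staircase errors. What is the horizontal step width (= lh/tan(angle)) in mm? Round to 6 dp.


step = 0.212 / tan(11.2) = 1.070678 mm


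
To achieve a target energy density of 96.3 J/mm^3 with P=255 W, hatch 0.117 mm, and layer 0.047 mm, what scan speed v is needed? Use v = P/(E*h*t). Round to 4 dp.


v = 255 / (96.3*0.117*0.047) = 481.5376 mm/s


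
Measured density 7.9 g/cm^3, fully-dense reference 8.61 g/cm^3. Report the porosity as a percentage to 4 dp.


Porosity = (1-7.9/8.61)*100 = 8.2462 %


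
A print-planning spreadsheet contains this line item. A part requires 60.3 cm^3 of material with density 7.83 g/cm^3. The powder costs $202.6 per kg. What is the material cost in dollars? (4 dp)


Mass = 60.3*7.83/1000 = 0.472149 kg
Cost = 0.472149 * 202.6 = 95.6574 $


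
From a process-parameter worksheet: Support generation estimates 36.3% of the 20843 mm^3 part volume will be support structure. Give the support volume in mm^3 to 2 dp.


V_support = 20843 * 0.363 = 7566.01 mm^3


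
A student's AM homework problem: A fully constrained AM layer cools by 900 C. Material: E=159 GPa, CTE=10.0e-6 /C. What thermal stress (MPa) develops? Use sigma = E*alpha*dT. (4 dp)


sigma = 159*1000 * 10.0e-6 * 900 = 1431.0 MPa


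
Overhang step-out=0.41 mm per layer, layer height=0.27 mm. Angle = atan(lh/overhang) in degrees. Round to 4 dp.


angle = atan(0.27/0.41) = 33.3664 degrees


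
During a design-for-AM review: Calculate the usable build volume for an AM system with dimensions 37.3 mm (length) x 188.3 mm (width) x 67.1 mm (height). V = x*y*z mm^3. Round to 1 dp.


V = 37.3 * 188.3 * 67.1 = 471282.9 mm^3


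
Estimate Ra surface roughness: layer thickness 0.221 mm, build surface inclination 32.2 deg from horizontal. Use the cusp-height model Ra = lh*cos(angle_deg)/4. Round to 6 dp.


Ra = 0.221 * cos(32.2) / 4 = 0.046752 mm


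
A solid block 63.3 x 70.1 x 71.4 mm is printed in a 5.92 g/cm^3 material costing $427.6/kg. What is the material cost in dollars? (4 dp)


V = 63.3 * 70.1 * 71.4 = 316825.362 mm^3 = 316.825362 cm^3
Mass = 316.825362 * 5.92 / 1000 = 1.87560614 kg
Cost = 1.87560614 * 427.6 = 802.0092 $


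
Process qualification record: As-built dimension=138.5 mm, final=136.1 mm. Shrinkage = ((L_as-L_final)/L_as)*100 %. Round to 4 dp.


Shrinkage = ((138.5-136.1)/138.5)*100 = 1.7329 %


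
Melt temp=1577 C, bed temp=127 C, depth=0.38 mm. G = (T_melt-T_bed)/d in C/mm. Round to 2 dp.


G = (1577-127)/0.38 = 3815.79 C/mm


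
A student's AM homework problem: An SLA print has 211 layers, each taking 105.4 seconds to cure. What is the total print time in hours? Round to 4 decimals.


t = 211 * 105.4 / 3600 = 6.1776 hrs


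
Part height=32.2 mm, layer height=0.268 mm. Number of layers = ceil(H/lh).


Layers = ceil(32.2/0.268) = 121


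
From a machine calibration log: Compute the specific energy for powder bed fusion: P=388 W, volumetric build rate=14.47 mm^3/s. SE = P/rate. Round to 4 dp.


SE = 388 / 14.47 = 26.8141 J/mm^3


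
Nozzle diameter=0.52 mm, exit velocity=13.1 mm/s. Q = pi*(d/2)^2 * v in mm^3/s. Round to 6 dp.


A = pi*(0.52/2)^2 = 0.21237166 mm^2
Q = 0.21237166 * 13.1 = 2.782069 mm^3/s


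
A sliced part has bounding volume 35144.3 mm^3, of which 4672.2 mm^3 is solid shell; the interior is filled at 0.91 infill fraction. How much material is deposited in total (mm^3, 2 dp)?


V_infill = (35144.3 - 4672.2) * 0.91 = 27729.61
V_total = 4672.2 + 27729.61 = 32401.81 mm^3


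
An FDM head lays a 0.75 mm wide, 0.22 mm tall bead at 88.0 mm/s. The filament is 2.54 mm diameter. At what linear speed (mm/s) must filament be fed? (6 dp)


Q = 0.75 * 0.22 * 88.0 = 14.52 mm^3/s
A_fil = pi*(2.54/2)^2 = 5.06707479 mm^2
v_feed = 14.52 / 5.06707479 = 2.865559 mm/s


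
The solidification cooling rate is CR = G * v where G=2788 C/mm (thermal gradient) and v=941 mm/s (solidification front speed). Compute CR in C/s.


CR = 2788 * 941 = 2623508 C/s


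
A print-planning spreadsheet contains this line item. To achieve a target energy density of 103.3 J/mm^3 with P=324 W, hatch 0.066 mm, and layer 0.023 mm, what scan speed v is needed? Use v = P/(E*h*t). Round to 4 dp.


v = 324 / (103.3*0.066*0.023) = 2066.2027 mm/s


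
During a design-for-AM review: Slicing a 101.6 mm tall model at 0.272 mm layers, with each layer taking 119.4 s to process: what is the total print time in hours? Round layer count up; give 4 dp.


Layers = ceil(101.6/0.272) = 374
t = 374 * 119.4 / 3600 = 12.4043 hrs


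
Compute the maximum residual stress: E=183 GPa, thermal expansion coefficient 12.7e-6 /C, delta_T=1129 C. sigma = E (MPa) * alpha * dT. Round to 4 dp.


sigma = 183*1000 * 12.7e-6 * 1129 = 2623.9089 MPa


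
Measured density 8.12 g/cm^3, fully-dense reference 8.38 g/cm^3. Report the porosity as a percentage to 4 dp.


Porosity = (1-8.12/8.38)*100 = 3.1026 %


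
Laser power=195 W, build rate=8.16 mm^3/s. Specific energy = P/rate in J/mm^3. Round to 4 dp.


SE = 195 / 8.16 = 23.8971 J/mm^3


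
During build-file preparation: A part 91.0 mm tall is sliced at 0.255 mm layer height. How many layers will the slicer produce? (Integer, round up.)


Layers = ceil(91.0/0.255) = 357


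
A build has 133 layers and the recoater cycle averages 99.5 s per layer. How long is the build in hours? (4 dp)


t = 133 * 99.5 / 3600 = 3.676 hrs


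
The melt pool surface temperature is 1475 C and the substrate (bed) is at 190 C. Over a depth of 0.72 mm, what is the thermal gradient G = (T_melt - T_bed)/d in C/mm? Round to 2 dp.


G = (1475-190)/0.72 = 1784.72 C/mm


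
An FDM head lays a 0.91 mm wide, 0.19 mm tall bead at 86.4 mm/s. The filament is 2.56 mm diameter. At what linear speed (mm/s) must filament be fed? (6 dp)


Q = 0.91 * 0.19 * 86.4 = 14.93856 mm^3/s
A_fil = pi*(2.56/2)^2 = 5.1471854 mm^2
v_feed = 14.93856 / 5.1471854 = 2.902277 mm/s


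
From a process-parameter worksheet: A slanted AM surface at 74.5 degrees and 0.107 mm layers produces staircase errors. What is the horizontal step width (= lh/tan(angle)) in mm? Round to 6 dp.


step = 0.107 / tan(74.5) = 0.029674 mm


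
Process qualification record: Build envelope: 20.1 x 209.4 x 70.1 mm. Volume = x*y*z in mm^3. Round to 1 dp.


V = 20.1 * 209.4 * 70.1 = 295046.7 mm^3


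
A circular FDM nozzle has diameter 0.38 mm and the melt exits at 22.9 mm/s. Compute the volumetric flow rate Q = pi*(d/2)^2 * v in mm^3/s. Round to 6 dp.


A = pi*(0.38/2)^2 = 0.11341149 mm^2
Q = 0.11341149 * 22.9 = 2.597123 mm^3/s


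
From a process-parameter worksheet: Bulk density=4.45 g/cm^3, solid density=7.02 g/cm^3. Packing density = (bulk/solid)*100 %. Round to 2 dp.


Packing = (4.45/7.02)*100 = 63.39 %


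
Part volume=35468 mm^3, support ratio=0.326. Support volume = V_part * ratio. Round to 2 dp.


V_support = 35468 * 0.326 = 11562.57 mm^3


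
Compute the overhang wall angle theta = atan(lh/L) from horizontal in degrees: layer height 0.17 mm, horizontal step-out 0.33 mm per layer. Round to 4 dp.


angle = atan(0.17/0.33) = 27.2553 degrees


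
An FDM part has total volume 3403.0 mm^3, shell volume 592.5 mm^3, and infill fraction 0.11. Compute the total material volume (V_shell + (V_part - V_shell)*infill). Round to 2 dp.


V_infill = (3403.0 - 592.5) * 0.11 = 309.16
V_total = 592.5 + 309.16 = 901.66 mm^3


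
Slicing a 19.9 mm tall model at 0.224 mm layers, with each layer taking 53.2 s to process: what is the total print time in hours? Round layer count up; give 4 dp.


Layers = ceil(19.9/0.224) = 89
t = 89 * 53.2 / 3600 = 1.3152 hrs


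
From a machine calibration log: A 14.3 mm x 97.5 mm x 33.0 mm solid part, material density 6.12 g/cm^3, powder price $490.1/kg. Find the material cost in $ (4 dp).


V = 14.3 * 97.5 * 33.0 = 46010.25 mm^3 = 46.01025 cm^3
Mass = 46.01025 * 6.12 / 1000 = 0.28158273 kg
Cost = 0.28158273 * 490.1 = 138.0037 $


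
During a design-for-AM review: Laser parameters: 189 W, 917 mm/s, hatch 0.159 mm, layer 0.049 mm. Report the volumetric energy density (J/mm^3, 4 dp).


E = 189 / (917*0.159*0.049) = 26.4545 J/mm^3


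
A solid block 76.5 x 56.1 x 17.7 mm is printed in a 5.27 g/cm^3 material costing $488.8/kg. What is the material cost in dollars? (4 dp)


V = 76.5 * 56.1 * 17.7 = 75962.205 mm^3 = 75.962205 cm^3
Mass = 75.962205 * 5.27 / 1000 = 0.40032082 kg
Cost = 0.40032082 * 488.8 = 195.6768 $


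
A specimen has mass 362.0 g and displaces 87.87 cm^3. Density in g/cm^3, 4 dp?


rho = 362.0 / 87.87 = 4.1197 g/cm^3


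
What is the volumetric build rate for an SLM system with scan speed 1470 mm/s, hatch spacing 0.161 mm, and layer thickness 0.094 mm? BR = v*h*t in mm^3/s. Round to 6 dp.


Rate = 1470 * 0.161 * 0.094 = 22.24698 mm^3/s


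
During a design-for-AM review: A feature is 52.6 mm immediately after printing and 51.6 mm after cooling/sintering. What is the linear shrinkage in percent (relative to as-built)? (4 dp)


Shrinkage = ((52.6-51.6)/52.6)*100 = 1.9011 %


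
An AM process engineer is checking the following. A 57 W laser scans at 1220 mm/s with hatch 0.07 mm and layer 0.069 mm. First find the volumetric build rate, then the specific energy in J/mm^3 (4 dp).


Build rate = 1220 * 0.07 * 0.069 = 5.8926 mm^3/s
SE = 57 / 5.8926 = 9.6731 J/mm^3


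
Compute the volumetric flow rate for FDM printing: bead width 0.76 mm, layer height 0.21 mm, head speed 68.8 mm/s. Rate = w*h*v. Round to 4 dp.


Rate = 0.76 * 0.21 * 68.8 = 10.9805 mm^3/s


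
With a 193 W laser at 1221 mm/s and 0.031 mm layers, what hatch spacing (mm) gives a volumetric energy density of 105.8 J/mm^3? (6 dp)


h = 193 / (105.8*1221*0.031) = 0.048194 mm


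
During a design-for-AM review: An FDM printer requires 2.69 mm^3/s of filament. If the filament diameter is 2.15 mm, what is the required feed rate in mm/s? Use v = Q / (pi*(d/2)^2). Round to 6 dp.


A = pi*(2.15/2)^2 = 3.630503
v = 2.69 / 3.630503 = 0.740944 mm/s


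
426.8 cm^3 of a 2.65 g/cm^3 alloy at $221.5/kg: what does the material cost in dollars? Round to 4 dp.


Mass = 426.8*2.65/1000 = 1.13102 kg
Cost = 1.13102 * 221.5 = 250.5209 $


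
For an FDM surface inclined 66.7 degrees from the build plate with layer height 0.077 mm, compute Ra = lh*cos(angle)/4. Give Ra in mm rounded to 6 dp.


Ra = 0.077 * cos(66.7) / 4 = 0.007614 mm


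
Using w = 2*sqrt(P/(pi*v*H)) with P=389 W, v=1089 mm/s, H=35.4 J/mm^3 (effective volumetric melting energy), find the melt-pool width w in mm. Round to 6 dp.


w = 2*sqrt(389/(pi*1089*35.4)) = 0.113348 mm


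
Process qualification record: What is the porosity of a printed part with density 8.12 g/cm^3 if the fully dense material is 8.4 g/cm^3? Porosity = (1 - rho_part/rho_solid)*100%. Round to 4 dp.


Porosity = (1-8.12/8.4)*100 = 3.3333 %


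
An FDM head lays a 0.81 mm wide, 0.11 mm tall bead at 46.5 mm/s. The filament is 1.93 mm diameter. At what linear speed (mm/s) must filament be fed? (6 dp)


Q = 0.81 * 0.11 * 46.5 = 4.14315 mm^3/s
A_fil = pi*(1.93/2)^2 = 2.92552962 mm^2
v_feed = 4.14315 / 2.92552962 = 1.416205 mm/s


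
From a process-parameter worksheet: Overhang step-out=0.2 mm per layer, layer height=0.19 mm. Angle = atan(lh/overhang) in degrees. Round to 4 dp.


angle = atan(0.19/0.2) = 43.5312 degrees


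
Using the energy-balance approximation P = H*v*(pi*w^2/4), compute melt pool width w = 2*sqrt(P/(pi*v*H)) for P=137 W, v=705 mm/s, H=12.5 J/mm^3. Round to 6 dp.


w = 2*sqrt(137/(pi*705*12.5)) = 0.140691 mm


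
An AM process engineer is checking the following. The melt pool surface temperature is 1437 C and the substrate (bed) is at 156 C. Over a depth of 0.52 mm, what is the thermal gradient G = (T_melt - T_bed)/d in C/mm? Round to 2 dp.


G = (1437-156)/0.52 = 2463.46 C/mm


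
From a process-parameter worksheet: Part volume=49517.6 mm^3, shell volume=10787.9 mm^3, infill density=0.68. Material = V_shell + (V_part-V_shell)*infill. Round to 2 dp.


V_infill = (49517.6 - 10787.9) * 0.68 = 26336.2
V_total = 10787.9 + 26336.2 = 37124.1 mm^3


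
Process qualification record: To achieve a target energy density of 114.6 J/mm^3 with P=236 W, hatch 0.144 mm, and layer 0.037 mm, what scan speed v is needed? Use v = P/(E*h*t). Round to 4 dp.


v = 236 / (114.6*0.144*0.037) = 386.5122 mm/s


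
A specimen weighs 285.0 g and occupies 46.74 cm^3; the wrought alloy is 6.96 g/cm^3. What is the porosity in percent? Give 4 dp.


rho_part = 285.0 / 46.74 = 6.09756098 g/cm^3
Porosity = (1 - 6.09756098/6.96)*100 = 12.3914 %


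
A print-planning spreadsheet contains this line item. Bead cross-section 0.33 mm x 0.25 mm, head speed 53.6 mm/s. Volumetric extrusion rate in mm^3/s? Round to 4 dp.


Rate = 0.33 * 0.25 * 53.6 = 4.422 mm^3/s


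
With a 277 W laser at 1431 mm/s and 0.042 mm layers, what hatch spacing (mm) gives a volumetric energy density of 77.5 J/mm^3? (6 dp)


h = 277 / (77.5*1431*0.042) = 0.059469 mm


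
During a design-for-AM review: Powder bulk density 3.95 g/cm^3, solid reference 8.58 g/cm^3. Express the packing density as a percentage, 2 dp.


Packing = (3.95/8.58)*100 = 46.04 %


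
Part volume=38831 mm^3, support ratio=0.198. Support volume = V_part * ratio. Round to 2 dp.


V_support = 38831 * 0.198 = 7688.54 mm^3


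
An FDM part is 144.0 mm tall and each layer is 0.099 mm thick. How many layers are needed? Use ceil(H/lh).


Layers = ceil(144.0/0.099) = 1455


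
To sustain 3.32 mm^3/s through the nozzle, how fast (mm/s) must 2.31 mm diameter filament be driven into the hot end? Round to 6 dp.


A = pi*(2.31/2)^2 = 4.190963
v = 3.32 / 4.190963 = 0.792181 mm/s


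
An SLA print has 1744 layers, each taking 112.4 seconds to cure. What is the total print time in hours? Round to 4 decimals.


t = 1744 * 112.4 / 3600 = 54.4516 hrs


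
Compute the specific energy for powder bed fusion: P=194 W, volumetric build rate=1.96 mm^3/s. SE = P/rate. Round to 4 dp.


SE = 194 / 1.96 = 98.9796 J/mm^3


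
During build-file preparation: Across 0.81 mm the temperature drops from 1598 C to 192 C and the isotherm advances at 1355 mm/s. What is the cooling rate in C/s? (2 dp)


G = (1598-192)/0.81 = 1735.80246914 C/mm
CR = 1735.80246914 * 1355 = 2352012.35 C/s


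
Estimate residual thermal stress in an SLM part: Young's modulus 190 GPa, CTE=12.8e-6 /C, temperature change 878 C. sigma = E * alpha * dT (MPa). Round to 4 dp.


sigma = 190*1000 * 12.8e-6 * 878 = 2135.296 MPa


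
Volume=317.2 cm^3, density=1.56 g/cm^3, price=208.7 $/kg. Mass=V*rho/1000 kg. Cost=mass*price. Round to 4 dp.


Mass = 317.2*1.56/1000 = 0.494832 kg
Cost = 0.494832 * 208.7 = 103.2714 $


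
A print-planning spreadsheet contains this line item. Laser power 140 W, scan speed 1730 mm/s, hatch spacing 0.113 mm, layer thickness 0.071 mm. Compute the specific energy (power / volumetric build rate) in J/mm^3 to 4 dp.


Build rate = 1730 * 0.113 * 0.071 = 13.87979 mm^3/s
SE = 140 / 13.87979 = 10.0866 J/mm^3


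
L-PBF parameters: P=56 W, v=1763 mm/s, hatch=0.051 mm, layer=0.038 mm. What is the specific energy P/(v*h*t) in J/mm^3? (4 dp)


Build rate = 1763 * 0.051 * 0.038 = 3.416694 mm^3/s
SE = 56 / 3.416694 = 16.3901 J/mm^3


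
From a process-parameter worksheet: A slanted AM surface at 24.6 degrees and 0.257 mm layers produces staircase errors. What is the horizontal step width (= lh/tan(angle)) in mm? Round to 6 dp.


step = 0.257 / tan(24.6) = 0.561337 mm


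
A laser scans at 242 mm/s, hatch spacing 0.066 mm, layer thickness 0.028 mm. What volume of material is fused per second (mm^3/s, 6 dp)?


Rate = 242 * 0.066 * 0.028 = 0.447216 mm^3/s


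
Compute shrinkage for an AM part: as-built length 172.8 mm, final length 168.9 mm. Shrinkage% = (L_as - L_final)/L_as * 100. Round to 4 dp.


Shrinkage = ((172.8-168.9)/172.8)*100 = 2.2569 %


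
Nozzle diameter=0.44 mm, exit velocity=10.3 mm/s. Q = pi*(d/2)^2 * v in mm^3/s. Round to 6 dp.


A = pi*(0.44/2)^2 = 0.15205308 mm^2
Q = 0.15205308 * 10.3 = 1.566147 mm^3/s


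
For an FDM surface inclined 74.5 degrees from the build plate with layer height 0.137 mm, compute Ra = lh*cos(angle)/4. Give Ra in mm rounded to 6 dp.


Ra = 0.137 * cos(74.5) / 4 = 0.009153 mm


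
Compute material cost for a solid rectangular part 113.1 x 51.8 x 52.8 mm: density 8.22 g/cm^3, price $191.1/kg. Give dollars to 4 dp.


V = 113.1 * 51.8 * 52.8 = 309333.024 mm^3 = 309.333024 cm^3
Mass = 309.333024 * 8.22 / 1000 = 2.54271746 kg
Cost = 2.54271746 * 191.1 = 485.9133 $


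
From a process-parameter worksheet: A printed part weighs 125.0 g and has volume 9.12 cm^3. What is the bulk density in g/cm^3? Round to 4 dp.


rho = 125.0 / 9.12 = 13.7061 g/cm^3


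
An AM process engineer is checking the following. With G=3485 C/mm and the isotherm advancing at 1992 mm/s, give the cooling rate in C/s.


CR = 3485 * 1992 = 6942120 C/s


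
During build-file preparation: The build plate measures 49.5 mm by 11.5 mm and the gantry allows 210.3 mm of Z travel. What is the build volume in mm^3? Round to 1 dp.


V = 49.5 * 11.5 * 210.3 = 119713.3 mm^3


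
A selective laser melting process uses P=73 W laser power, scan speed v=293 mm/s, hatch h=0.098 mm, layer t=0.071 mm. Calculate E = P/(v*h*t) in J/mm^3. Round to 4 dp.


E = 73 / (293*0.098*0.071) = 35.8072 J/mm^3


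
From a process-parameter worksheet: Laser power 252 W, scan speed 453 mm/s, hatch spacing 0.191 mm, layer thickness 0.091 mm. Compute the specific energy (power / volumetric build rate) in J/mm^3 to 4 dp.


Build rate = 453 * 0.191 * 0.091 = 7.873593 mm^3/s
SE = 252 / 7.873593 = 32.0057 J/mm^3


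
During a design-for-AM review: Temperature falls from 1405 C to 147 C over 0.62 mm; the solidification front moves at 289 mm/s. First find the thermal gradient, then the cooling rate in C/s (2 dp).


G = (1405-147)/0.62 = 2029.03225806 C/mm
CR = 2029.03225806 * 289 = 586390.32 C/s


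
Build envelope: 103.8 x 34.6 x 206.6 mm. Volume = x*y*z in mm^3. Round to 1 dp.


V = 103.8 * 34.6 * 206.6 = 741999.8 mm^3


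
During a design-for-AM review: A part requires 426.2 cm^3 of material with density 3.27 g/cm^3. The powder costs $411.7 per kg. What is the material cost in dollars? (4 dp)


Mass = 426.2*3.27/1000 = 1.393674 kg
Cost = 1.393674 * 411.7 = 573.7756 $


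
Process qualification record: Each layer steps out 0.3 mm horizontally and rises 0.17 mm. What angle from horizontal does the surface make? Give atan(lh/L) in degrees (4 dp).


angle = atan(0.17/0.3) = 29.5388 degrees


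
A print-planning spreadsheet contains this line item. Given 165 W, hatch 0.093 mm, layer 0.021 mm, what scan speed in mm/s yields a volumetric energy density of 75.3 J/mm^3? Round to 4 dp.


v = 165 / (75.3*0.093*0.021) = 1121.9842 mm/s


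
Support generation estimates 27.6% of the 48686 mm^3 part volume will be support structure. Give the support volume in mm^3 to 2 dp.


V_support = 48686 * 0.276 = 13437.34 mm^3


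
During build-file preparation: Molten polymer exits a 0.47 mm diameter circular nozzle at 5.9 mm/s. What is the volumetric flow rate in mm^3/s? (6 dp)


A = pi*(0.47/2)^2 = 0.17349445 mm^2
Q = 0.17349445 * 5.9 = 1.023617 mm^3/s


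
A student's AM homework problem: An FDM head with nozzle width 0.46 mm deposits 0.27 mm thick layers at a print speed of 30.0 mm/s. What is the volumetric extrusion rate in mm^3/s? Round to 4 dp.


Rate = 0.46 * 0.27 * 30.0 = 3.726 mm^3/s


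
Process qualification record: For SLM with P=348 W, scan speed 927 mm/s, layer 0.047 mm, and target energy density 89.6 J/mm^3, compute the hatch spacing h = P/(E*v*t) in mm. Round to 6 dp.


h = 348 / (89.6*927*0.047) = 0.089144 mm


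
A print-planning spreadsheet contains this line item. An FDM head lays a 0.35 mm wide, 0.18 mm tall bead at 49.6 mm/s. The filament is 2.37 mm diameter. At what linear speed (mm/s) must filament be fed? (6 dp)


Q = 0.35 * 0.18 * 49.6 = 3.1248 mm^3/s
A_fil = pi*(2.37/2)^2 = 4.41150294 mm^2
v_feed = 3.1248 / 4.41150294 = 0.70833 mm/s


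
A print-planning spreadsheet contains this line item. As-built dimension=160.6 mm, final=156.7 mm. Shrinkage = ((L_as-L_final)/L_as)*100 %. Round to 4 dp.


Shrinkage = ((160.6-156.7)/160.6)*100 = 2.4284 %


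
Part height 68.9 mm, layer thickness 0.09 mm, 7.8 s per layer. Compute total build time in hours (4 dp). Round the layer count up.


Layers = ceil(68.9/0.09) = 766
t = 766 * 7.8 / 3600 = 1.6597 hrs


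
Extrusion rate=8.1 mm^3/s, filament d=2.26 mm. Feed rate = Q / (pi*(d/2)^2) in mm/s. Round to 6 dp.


A = pi*(2.26/2)^2 = 4.0115
v = 8.1 / 4.0115 = 2.019195 mm/s


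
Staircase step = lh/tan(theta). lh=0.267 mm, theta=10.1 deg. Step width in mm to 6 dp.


step = 0.267 / tan(10.1) = 1.498929 mm


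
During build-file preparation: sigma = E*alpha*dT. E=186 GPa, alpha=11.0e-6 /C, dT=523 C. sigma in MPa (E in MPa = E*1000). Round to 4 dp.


sigma = 186*1000 * 11.0e-6 * 523 = 1070.058 MPa


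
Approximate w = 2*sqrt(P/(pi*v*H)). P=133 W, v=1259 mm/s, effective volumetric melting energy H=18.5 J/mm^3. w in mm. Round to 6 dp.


w = 2*sqrt(133/(pi*1259*18.5)) = 0.085267 mm


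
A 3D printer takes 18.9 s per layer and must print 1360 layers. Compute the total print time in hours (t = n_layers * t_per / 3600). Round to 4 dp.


t = 1360 * 18.9 / 3600 = 7.14 hrs


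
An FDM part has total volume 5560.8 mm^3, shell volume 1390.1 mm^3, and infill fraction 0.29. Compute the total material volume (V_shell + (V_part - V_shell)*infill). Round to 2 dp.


V_infill = (5560.8 - 1390.1) * 0.29 = 1209.5
V_total = 1390.1 + 1209.5 = 2599.6 mm^3


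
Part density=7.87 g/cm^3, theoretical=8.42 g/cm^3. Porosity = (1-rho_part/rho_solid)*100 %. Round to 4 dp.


Porosity = (1-7.87/8.42)*100 = 6.5321 %


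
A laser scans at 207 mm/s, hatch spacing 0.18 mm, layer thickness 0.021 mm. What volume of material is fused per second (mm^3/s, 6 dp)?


Rate = 207 * 0.18 * 0.021 = 0.78246 mm^3/s


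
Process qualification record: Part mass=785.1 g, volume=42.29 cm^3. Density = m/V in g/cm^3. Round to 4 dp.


rho = 785.1 / 42.29 = 18.5647 g/cm^3


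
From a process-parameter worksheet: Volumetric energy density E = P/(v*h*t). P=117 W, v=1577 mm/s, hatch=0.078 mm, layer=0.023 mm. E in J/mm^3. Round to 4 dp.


E = 117 / (1577*0.078*0.023) = 41.3554 J/mm^3


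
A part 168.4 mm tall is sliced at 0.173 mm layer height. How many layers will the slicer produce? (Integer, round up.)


Layers = ceil(168.4/0.173) = 974


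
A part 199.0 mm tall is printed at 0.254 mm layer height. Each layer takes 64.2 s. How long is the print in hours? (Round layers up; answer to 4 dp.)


Layers = ceil(199.0/0.254) = 784
t = 784 * 64.2 / 3600 = 13.9813 hrs


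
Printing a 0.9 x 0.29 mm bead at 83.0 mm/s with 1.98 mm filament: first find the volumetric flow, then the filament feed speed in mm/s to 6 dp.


Q = 0.9 * 0.29 * 83.0 = 21.663 mm^3/s
A_fil = pi*(1.98/2)^2 = 3.07907496 mm^2
v_feed = 21.663 / 3.07907496 = 7.035555 mm/s


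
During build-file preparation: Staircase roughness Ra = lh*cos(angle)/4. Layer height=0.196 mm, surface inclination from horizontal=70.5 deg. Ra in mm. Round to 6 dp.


Ra = 0.196 * cos(70.5) / 4 = 0.016357 mm


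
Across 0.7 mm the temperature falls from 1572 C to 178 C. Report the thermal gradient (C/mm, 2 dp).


G = (1572-178)/0.7 = 1991.43 C/mm


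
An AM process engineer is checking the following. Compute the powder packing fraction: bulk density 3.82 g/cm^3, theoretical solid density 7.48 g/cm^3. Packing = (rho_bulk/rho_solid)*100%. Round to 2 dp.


Packing = (3.82/7.48)*100 = 51.07 %


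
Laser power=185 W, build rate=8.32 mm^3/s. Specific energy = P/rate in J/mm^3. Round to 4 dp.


SE = 185 / 8.32 = 22.2356 J/mm^3


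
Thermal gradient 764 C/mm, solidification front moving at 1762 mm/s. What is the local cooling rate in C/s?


CR = 764 * 1762 = 1346168 C/s


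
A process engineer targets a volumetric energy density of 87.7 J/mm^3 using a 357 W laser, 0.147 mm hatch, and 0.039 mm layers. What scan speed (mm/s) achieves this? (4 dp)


v = 357 / (87.7*0.147*0.039) = 710.0463 mm/s


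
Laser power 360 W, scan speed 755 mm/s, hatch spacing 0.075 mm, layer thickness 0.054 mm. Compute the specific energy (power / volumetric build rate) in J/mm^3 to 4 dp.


Build rate = 755 * 0.075 * 0.054 = 3.05775 mm^3/s
SE = 360 / 3.05775 = 117.7336 J/mm^3


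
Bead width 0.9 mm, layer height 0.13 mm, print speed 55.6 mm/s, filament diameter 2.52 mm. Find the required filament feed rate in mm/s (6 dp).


Q = 0.9 * 0.13 * 55.6 = 6.5052 mm^3/s
A_fil = pi*(2.52/2)^2 = 4.9875925 mm^2
v_feed = 6.5052 / 4.9875925 = 1.304277 mm/s


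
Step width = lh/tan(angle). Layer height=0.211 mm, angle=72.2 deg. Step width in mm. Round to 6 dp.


step = 0.211 / tan(72.2) = 0.067745 mm


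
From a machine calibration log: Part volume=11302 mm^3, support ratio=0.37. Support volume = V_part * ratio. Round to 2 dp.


V_support = 11302 * 0.37 = 4181.74 mm^3


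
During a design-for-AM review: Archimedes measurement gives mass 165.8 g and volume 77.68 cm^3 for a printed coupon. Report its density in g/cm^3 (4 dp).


rho = 165.8 / 77.68 = 2.1344 g/cm^3


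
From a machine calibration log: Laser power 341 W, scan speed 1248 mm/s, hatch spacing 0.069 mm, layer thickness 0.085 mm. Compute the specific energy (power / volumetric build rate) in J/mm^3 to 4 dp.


Build rate = 1248 * 0.069 * 0.085 = 7.31952 mm^3/s
SE = 341 / 7.31952 = 46.5878 J/mm^3


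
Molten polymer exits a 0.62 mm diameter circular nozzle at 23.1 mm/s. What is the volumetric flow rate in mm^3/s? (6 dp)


A = pi*(0.62/2)^2 = 0.30190705 mm^2
Q = 0.30190705 * 23.1 = 6.974053 mm^3/s


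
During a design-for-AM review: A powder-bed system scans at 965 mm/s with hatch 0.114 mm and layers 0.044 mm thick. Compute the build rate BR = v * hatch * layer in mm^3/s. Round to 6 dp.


Rate = 965 * 0.114 * 0.044 = 4.84044 mm^3/s


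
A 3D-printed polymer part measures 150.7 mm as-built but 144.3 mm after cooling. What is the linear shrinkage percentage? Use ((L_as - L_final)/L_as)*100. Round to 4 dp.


Shrinkage = ((150.7-144.3)/150.7)*100 = 4.2468 %


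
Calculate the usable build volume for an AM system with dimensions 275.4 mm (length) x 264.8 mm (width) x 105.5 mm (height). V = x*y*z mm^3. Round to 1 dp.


V = 275.4 * 264.8 * 105.5 = 7693684.6 mm^3


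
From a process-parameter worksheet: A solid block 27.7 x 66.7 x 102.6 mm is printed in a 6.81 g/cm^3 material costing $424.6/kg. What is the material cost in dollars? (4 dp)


V = 27.7 * 66.7 * 102.6 = 189562.734 mm^3 = 189.562734 cm^3
Mass = 189.562734 * 6.81 / 1000 = 1.29092222 kg
Cost = 1.29092222 * 424.6 = 548.1256 $


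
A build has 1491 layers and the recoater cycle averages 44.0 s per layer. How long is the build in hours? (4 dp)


t = 1491 * 44.0 / 3600 = 18.2233 hrs


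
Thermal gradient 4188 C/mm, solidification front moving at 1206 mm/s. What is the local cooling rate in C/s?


CR = 4188 * 1206 = 5050728 C/s


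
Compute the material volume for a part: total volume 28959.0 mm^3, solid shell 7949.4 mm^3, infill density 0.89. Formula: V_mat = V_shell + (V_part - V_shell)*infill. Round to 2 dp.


V_infill = (28959.0 - 7949.4) * 0.89 = 18698.54
V_total = 7949.4 + 18698.54 = 26647.94 mm^3


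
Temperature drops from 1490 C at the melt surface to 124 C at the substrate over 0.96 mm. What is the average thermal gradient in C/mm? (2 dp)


G = (1490-124)/0.96 = 1422.92 C/mm


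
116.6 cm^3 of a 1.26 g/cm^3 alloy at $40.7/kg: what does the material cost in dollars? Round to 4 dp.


Mass = 116.6*1.26/1000 = 0.146916 kg
Cost = 0.146916 * 40.7 = 5.9795 $


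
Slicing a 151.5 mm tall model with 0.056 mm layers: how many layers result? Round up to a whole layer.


Layers = ceil(151.5/0.056) = 2706


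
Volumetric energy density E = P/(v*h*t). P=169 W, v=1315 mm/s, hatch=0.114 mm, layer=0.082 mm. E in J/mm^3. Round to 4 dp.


E = 169 / (1315*0.114*0.082) = 13.7481 J/mm^3


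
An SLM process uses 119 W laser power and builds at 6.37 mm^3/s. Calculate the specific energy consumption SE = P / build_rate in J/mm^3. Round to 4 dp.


SE = 119 / 6.37 = 18.6813 J/mm^3


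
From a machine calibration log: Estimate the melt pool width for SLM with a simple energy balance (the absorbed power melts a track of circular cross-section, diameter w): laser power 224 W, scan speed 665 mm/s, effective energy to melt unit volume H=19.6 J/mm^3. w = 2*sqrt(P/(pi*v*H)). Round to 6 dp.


w = 2*sqrt(224/(pi*665*19.6)) = 0.147925 mm


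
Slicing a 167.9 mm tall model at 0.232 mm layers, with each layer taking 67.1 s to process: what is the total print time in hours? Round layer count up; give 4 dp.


Layers = ceil(167.9/0.232) = 724
t = 724 * 67.1 / 3600 = 13.4946 hrs
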